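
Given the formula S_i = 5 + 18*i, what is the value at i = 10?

S_10 = 5 + 18*10 = 5 + 180 = 185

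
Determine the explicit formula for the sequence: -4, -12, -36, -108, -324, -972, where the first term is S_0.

Check ratios: -12 / -4 = 3.0
Common ratio r = 3.
First term a = -4.
Formula: S_i = -4 * 3^i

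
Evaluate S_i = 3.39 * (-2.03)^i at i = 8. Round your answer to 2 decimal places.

S_8 = 3.39 * (-2.03)^8 ≈ 3.39 * 288.3821 ≈ 977.62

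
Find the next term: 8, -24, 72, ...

Ratios: -24 / 8 = -3.0
This is a geometric sequence with common ratio r = -3.
Next term = 72 * -3 = -216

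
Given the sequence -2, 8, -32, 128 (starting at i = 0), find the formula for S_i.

Check ratios: 8 / -2 = -4.0
Common ratio r = -4.
First term a = -2.
Formula: S_i = -2 * (-4)^i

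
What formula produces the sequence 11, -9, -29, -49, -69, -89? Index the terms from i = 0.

Check differences: -9 - 11 = -20
-29 - -9 = -20
Common difference d = -20.
First term a = 11.
Formula: S_i = 11 - 20*i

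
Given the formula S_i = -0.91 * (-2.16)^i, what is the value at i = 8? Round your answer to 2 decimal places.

S_8 = -0.91 * (-2.16)^8 ≈ -0.91 * 473.8381 ≈ -431.19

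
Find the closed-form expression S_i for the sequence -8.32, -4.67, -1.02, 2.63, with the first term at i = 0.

Check differences: -4.67 - -8.32 = 3.65
-1.02 - -4.67 = 3.65
Common difference d = 3.65.
First term a = -8.32.
Formula: S_i = -8.32 + 3.65*i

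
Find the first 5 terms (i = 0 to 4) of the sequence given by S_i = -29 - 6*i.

This is an arithmetic sequence.
i=0: S_0 = -29 + -6*0 = -29
i=1: S_1 = -29 + -6*1 = -35
i=2: S_2 = -29 + -6*2 = -41
i=3: S_3 = -29 + -6*3 = -47
i=4: S_4 = -29 + -6*4 = -53
The first 5 terms are: [-29, -35, -41, -47, -53]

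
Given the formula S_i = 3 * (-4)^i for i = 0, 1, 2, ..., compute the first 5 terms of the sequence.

This is a geometric sequence.
i=0: S_0 = 3 * (-4)^0 = 3
i=1: S_1 = 3 * (-4)^1 = -12
i=2: S_2 = 3 * (-4)^2 = 48
i=3: S_3 = 3 * (-4)^3 = -192
i=4: S_4 = 3 * (-4)^4 = 768
The first 5 terms are: [3, -12, 48, -192, 768]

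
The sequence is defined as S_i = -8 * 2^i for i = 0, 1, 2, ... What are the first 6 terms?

This is a geometric sequence.
i=0: S_0 = -8 * 2^0 = -8
i=1: S_1 = -8 * 2^1 = -16
i=2: S_2 = -8 * 2^2 = -32
i=3: S_3 = -8 * 2^3 = -64
i=4: S_4 = -8 * 2^4 = -128
i=5: S_5 = -8 * 2^5 = -256
The first 6 terms are: [-8, -16, -32, -64, -128, -256]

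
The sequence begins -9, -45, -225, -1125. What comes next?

Ratios: -45 / -9 = 5.0
This is a geometric sequence with common ratio r = 5.
Next term = -1125 * 5 = -5625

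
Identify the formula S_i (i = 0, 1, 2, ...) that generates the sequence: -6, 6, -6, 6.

Check ratios: 6 / -6 = -1.0
Common ratio r = -1.
First term a = -6.
Formula: S_i = -6 * (-1)^i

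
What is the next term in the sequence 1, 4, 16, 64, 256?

Ratios: 4 / 1 = 4.0
This is a geometric sequence with common ratio r = 4.
Next term = 256 * 4 = 1024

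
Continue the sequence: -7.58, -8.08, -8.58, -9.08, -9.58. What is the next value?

Differences: -8.08 - -7.58 = -0.5
This is an arithmetic sequence with common difference d = -0.5.
Next term = -9.58 + -0.5 = -10.08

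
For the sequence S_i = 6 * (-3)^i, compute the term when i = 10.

S_10 = 6 * (-3)^10 = 6 * 59049 = 354294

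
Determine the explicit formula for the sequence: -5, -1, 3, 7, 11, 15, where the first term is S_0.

Check differences: -1 - -5 = 4
3 - -1 = 4
Common difference d = 4.
First term a = -5.
Formula: S_i = -5 + 4*i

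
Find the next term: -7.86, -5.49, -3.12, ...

Differences: -5.49 - -7.86 = 2.37
This is an arithmetic sequence with common difference d = 2.37.
Next term = -3.12 + 2.37 = -0.75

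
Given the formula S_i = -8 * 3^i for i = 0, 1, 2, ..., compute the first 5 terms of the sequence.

This is a geometric sequence.
i=0: S_0 = -8 * 3^0 = -8
i=1: S_1 = -8 * 3^1 = -24
i=2: S_2 = -8 * 3^2 = -72
i=3: S_3 = -8 * 3^3 = -216
i=4: S_4 = -8 * 3^4 = -648
The first 5 terms are: [-8, -24, -72, -216, -648]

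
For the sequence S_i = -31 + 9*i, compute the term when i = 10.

S_10 = -31 + 9*10 = -31 + 90 = 59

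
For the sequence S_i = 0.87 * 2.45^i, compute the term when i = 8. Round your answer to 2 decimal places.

S_8 = 0.87 * 2.45^8 ≈ 0.87 * 1298.1614 ≈ 1129.4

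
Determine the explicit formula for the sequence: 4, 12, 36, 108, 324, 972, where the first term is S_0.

Check ratios: 12 / 4 = 3.0
Common ratio r = 3.
First term a = 4.
Formula: S_i = 4 * 3^i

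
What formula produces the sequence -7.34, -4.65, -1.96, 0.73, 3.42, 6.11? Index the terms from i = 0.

Check differences: -4.65 - -7.34 = 2.69
-1.96 - -4.65 = 2.69
Common difference d = 2.69.
First term a = -7.34.
Formula: S_i = -7.34 + 2.69*i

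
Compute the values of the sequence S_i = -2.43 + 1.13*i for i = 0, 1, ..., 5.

This is an arithmetic sequence.
i=0: S_0 = -2.43 + 1.13*0 = -2.43
i=1: S_1 = -2.43 + 1.13*1 = -1.3
i=2: S_2 = -2.43 + 1.13*2 = -0.17
i=3: S_3 = -2.43 + 1.13*3 = 0.96
i=4: S_4 = -2.43 + 1.13*4 = 2.09
i=5: S_5 = -2.43 + 1.13*5 = 3.22
The first 6 terms are: [-2.43, -1.3, -0.17, 0.96, 2.09, 3.22]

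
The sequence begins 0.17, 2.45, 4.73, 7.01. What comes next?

Differences: 2.45 - 0.17 = 2.28
This is an arithmetic sequence with common difference d = 2.28.
Next term = 7.01 + 2.28 = 9.29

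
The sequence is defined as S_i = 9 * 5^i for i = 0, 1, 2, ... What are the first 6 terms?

This is a geometric sequence.
i=0: S_0 = 9 * 5^0 = 9
i=1: S_1 = 9 * 5^1 = 45
i=2: S_2 = 9 * 5^2 = 225
i=3: S_3 = 9 * 5^3 = 1125
i=4: S_4 = 9 * 5^4 = 5625
i=5: S_5 = 9 * 5^5 = 28125
The first 6 terms are: [9, 45, 225, 1125, 5625, 28125]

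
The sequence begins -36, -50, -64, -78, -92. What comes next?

Differences: -50 - -36 = -14
This is an arithmetic sequence with common difference d = -14.
Next term = -92 + -14 = -106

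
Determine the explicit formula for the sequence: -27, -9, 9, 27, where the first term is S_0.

Check differences: -9 - -27 = 18
9 - -9 = 18
Common difference d = 18.
First term a = -27.
Formula: S_i = -27 + 18*i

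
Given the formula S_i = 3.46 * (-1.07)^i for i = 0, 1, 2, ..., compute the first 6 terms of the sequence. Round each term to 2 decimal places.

This is a geometric sequence.
i=0: S_0 = 3.46 * (-1.07)^0 = 3.46
i=1: S_1 = 3.46 * (-1.07)^1 ≈ -3.7
i=2: S_2 = 3.46 * (-1.07)^2 ≈ 3.96
i=3: S_3 = 3.46 * (-1.07)^3 ≈ -4.24
i=4: S_4 = 3.46 * (-1.07)^4 ≈ 4.54
i=5: S_5 = 3.46 * (-1.07)^5 ≈ -4.85
The first 6 terms are: [3.46, -3.7, 3.96, -4.24, 4.54, -4.85]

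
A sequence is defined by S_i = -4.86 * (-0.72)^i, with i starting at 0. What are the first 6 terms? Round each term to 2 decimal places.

This is a geometric sequence.
i=0: S_0 = -4.86 * (-0.72)^0 = -4.86
i=1: S_1 = -4.86 * (-0.72)^1 ≈ 3.5
i=2: S_2 = -4.86 * (-0.72)^2 ≈ -2.52
i=3: S_3 = -4.86 * (-0.72)^3 ≈ 1.81
i=4: S_4 = -4.86 * (-0.72)^4 ≈ -1.31
i=5: S_5 = -4.86 * (-0.72)^5 ≈ 0.94
The first 6 terms are: [-4.86, 3.5, -2.52, 1.81, -1.31, 0.94]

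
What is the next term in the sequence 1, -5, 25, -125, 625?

Ratios: -5 / 1 = -5.0
This is a geometric sequence with common ratio r = -5.
Next term = 625 * -5 = -3125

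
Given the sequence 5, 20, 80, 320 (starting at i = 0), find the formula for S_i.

Check ratios: 20 / 5 = 4.0
Common ratio r = 4.
First term a = 5.
Formula: S_i = 5 * 4^i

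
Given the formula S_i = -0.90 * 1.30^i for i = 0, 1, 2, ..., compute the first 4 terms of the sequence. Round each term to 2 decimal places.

This is a geometric sequence.
i=0: S_0 = -0.9 * 1.3^0 = -0.9
i=1: S_1 = -0.9 * 1.3^1 = -1.17
i=2: S_2 = -0.9 * 1.3^2 ≈ -1.52
i=3: S_3 = -0.9 * 1.3^3 ≈ -1.98
The first 4 terms are: [-0.9, -1.17, -1.52, -1.98]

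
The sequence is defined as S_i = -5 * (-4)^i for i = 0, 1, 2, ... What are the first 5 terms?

This is a geometric sequence.
i=0: S_0 = -5 * (-4)^0 = -5
i=1: S_1 = -5 * (-4)^1 = 20
i=2: S_2 = -5 * (-4)^2 = -80
i=3: S_3 = -5 * (-4)^3 = 320
i=4: S_4 = -5 * (-4)^4 = -1280
The first 5 terms are: [-5, 20, -80, 320, -1280]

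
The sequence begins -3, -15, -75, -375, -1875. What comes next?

Ratios: -15 / -3 = 5.0
This is a geometric sequence with common ratio r = 5.
Next term = -1875 * 5 = -9375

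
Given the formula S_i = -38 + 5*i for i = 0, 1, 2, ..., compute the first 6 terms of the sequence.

This is an arithmetic sequence.
i=0: S_0 = -38 + 5*0 = -38
i=1: S_1 = -38 + 5*1 = -33
i=2: S_2 = -38 + 5*2 = -28
i=3: S_3 = -38 + 5*3 = -23
i=4: S_4 = -38 + 5*4 = -18
i=5: S_5 = -38 + 5*5 = -13
The first 6 terms are: [-38, -33, -28, -23, -18, -13]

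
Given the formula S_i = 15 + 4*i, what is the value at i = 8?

S_8 = 15 + 4*8 = 15 + 32 = 47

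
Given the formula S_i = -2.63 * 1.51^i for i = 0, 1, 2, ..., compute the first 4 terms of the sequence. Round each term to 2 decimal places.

This is a geometric sequence.
i=0: S_0 = -2.63 * 1.51^0 = -2.63
i=1: S_1 = -2.63 * 1.51^1 ≈ -3.97
i=2: S_2 = -2.63 * 1.51^2 ≈ -6.0
i=3: S_3 = -2.63 * 1.51^3 ≈ -9.05
The first 4 terms are: [-2.63, -3.97, -6.0, -9.05]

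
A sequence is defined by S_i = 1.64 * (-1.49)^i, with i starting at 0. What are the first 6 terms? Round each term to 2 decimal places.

This is a geometric sequence.
i=0: S_0 = 1.64 * (-1.49)^0 = 1.64
i=1: S_1 = 1.64 * (-1.49)^1 ≈ -2.44
i=2: S_2 = 1.64 * (-1.49)^2 ≈ 3.64
i=3: S_3 = 1.64 * (-1.49)^3 ≈ -5.43
i=4: S_4 = 1.64 * (-1.49)^4 ≈ 8.08
i=5: S_5 = 1.64 * (-1.49)^5 ≈ -12.04
The first 6 terms are: [1.64, -2.44, 3.64, -5.43, 8.08, -12.04]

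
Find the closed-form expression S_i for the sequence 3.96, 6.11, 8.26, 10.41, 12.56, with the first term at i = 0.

Check differences: 6.11 - 3.96 = 2.15
8.26 - 6.11 = 2.15
Common difference d = 2.15.
First term a = 3.96.
Formula: S_i = 3.96 + 2.15*i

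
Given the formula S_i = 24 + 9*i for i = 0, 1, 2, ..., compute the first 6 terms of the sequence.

This is an arithmetic sequence.
i=0: S_0 = 24 + 9*0 = 24
i=1: S_1 = 24 + 9*1 = 33
i=2: S_2 = 24 + 9*2 = 42
i=3: S_3 = 24 + 9*3 = 51
i=4: S_4 = 24 + 9*4 = 60
i=5: S_5 = 24 + 9*5 = 69
The first 6 terms are: [24, 33, 42, 51, 60, 69]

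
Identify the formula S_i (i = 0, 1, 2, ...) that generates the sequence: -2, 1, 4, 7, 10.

Check differences: 1 - -2 = 3
4 - 1 = 3
Common difference d = 3.
First term a = -2.
Formula: S_i = -2 + 3*i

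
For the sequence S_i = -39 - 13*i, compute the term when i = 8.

S_8 = -39 + -13*8 = -39 + -104 = -143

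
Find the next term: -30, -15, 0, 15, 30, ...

Differences: -15 - -30 = 15
This is an arithmetic sequence with common difference d = 15.
Next term = 30 + 15 = 45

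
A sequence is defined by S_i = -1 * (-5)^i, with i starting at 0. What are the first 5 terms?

This is a geometric sequence.
i=0: S_0 = -1 * (-5)^0 = -1
i=1: S_1 = -1 * (-5)^1 = 5
i=2: S_2 = -1 * (-5)^2 = -25
i=3: S_3 = -1 * (-5)^3 = 125
i=4: S_4 = -1 * (-5)^4 = -625
The first 5 terms are: [-1, 5, -25, 125, -625]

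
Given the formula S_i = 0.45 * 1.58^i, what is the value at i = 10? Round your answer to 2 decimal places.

S_10 = 0.45 * 1.58^10 ≈ 0.45 * 96.9551 ≈ 43.63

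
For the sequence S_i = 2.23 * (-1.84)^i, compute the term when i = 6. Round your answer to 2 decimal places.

S_6 = 2.23 * (-1.84)^6 ≈ 2.23 * 38.8067 ≈ 86.54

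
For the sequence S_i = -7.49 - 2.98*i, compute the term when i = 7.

S_7 = -7.49 + -2.98*7 = -7.49 + -20.86 = -28.35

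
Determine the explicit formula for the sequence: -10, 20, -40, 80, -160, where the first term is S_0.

Check ratios: 20 / -10 = -2.0
Common ratio r = -2.
First term a = -10.
Formula: S_i = -10 * (-2)^i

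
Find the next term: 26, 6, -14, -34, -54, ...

Differences: 6 - 26 = -20
This is an arithmetic sequence with common difference d = -20.
Next term = -54 + -20 = -74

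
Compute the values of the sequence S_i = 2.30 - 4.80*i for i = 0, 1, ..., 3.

This is an arithmetic sequence.
i=0: S_0 = 2.3 + -4.8*0 = 2.3
i=1: S_1 = 2.3 + -4.8*1 = -2.5
i=2: S_2 = 2.3 + -4.8*2 = -7.3
i=3: S_3 = 2.3 + -4.8*3 = -12.1
The first 4 terms are: [2.3, -2.5, -7.3, -12.1]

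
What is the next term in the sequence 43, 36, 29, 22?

Differences: 36 - 43 = -7
This is an arithmetic sequence with common difference d = -7.
Next term = 22 + -7 = 15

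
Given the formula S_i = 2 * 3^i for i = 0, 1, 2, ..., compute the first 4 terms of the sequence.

This is a geometric sequence.
i=0: S_0 = 2 * 3^0 = 2
i=1: S_1 = 2 * 3^1 = 6
i=2: S_2 = 2 * 3^2 = 18
i=3: S_3 = 2 * 3^3 = 54
The first 4 terms are: [2, 6, 18, 54]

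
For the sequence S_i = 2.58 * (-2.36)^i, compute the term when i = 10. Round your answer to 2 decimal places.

S_10 = 2.58 * (-2.36)^10 ≈ 2.58 * 5359.4476 ≈ 13827.37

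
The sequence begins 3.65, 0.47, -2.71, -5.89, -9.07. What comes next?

Differences: 0.47 - 3.65 = -3.18
This is an arithmetic sequence with common difference d = -3.18.
Next term = -9.07 + -3.18 = -12.25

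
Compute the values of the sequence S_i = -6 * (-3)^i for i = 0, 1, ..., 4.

This is a geometric sequence.
i=0: S_0 = -6 * (-3)^0 = -6
i=1: S_1 = -6 * (-3)^1 = 18
i=2: S_2 = -6 * (-3)^2 = -54
i=3: S_3 = -6 * (-3)^3 = 162
i=4: S_4 = -6 * (-3)^4 = -486
The first 5 terms are: [-6, 18, -54, 162, -486]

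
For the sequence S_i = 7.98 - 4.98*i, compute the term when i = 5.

S_5 = 7.98 + -4.98*5 = 7.98 + -24.9 = -16.92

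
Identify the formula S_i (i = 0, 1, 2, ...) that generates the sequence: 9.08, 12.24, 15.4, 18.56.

Check differences: 12.24 - 9.08 = 3.16
15.4 - 12.24 = 3.16
Common difference d = 3.16.
First term a = 9.08.
Formula: S_i = 9.08 + 3.16*i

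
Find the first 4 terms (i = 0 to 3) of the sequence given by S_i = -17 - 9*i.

This is an arithmetic sequence.
i=0: S_0 = -17 + -9*0 = -17
i=1: S_1 = -17 + -9*1 = -26
i=2: S_2 = -17 + -9*2 = -35
i=3: S_3 = -17 + -9*3 = -44
The first 4 terms are: [-17, -26, -35, -44]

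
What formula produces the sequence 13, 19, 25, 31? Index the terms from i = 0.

Check differences: 19 - 13 = 6
25 - 19 = 6
Common difference d = 6.
First term a = 13.
Formula: S_i = 13 + 6*i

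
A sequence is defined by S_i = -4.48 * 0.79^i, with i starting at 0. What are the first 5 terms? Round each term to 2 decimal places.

This is a geometric sequence.
i=0: S_0 = -4.48 * 0.79^0 = -4.48
i=1: S_1 = -4.48 * 0.79^1 ≈ -3.54
i=2: S_2 = -4.48 * 0.79^2 ≈ -2.8
i=3: S_3 = -4.48 * 0.79^3 ≈ -2.21
i=4: S_4 = -4.48 * 0.79^4 ≈ -1.74
The first 5 terms are: [-4.48, -3.54, -2.8, -2.21, -1.74]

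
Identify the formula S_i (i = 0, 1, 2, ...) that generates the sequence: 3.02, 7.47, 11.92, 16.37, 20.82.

Check differences: 7.47 - 3.02 = 4.45
11.92 - 7.47 = 4.45
Common difference d = 4.45.
First term a = 3.02.
Formula: S_i = 3.02 + 4.45*i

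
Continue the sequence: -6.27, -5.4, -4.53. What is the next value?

Differences: -5.4 - -6.27 = 0.87
This is an arithmetic sequence with common difference d = 0.87.
Next term = -4.53 + 0.87 = -3.66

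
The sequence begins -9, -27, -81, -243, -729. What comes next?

Ratios: -27 / -9 = 3.0
This is a geometric sequence with common ratio r = 3.
Next term = -729 * 3 = -2187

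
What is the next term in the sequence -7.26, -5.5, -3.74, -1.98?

Differences: -5.5 - -7.26 = 1.76
This is an arithmetic sequence with common difference d = 1.76.
Next term = -1.98 + 1.76 = -0.22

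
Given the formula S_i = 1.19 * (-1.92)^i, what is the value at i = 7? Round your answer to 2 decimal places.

S_7 = 1.19 * (-1.92)^7 ≈ 1.19 * -96.1853 ≈ -114.46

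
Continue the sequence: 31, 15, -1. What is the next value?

Differences: 15 - 31 = -16
This is an arithmetic sequence with common difference d = -16.
Next term = -1 + -16 = -17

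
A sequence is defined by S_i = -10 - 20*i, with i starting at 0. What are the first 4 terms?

This is an arithmetic sequence.
i=0: S_0 = -10 + -20*0 = -10
i=1: S_1 = -10 + -20*1 = -30
i=2: S_2 = -10 + -20*2 = -50
i=3: S_3 = -10 + -20*3 = -70
The first 4 terms are: [-10, -30, -50, -70]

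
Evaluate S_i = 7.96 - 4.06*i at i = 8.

S_8 = 7.96 + -4.06*8 = 7.96 + -32.48 = -24.52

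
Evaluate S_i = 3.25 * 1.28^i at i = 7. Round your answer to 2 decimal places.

S_7 = 3.25 * 1.28^7 ≈ 3.25 * 5.6295 ≈ 18.3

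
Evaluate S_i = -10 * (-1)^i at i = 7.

S_7 = -10 * (-1)^7 = -10 * -1 = 10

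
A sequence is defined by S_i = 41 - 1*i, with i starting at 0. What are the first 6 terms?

This is an arithmetic sequence.
i=0: S_0 = 41 + -1*0 = 41
i=1: S_1 = 41 + -1*1 = 40
i=2: S_2 = 41 + -1*2 = 39
i=3: S_3 = 41 + -1*3 = 38
i=4: S_4 = 41 + -1*4 = 37
i=5: S_5 = 41 + -1*5 = 36
The first 6 terms are: [41, 40, 39, 38, 37, 36]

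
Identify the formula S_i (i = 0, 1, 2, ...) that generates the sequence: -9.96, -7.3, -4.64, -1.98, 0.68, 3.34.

Check differences: -7.3 - -9.96 = 2.66
-4.64 - -7.3 = 2.66
Common difference d = 2.66.
First term a = -9.96.
Formula: S_i = -9.96 + 2.66*i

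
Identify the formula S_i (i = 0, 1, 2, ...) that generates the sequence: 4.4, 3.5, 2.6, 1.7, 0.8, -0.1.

Check differences: 3.5 - 4.4 = -0.9
2.6 - 3.5 = -0.9
Common difference d = -0.9.
First term a = 4.4.
Formula: S_i = 4.40 - 0.90*i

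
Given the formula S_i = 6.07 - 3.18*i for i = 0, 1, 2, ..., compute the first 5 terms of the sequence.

This is an arithmetic sequence.
i=0: S_0 = 6.07 + -3.18*0 = 6.07
i=1: S_1 = 6.07 + -3.18*1 = 2.89
i=2: S_2 = 6.07 + -3.18*2 = -0.29
i=3: S_3 = 6.07 + -3.18*3 = -3.47
i=4: S_4 = 6.07 + -3.18*4 = -6.65
The first 5 terms are: [6.07, 2.89, -0.29, -3.47, -6.65]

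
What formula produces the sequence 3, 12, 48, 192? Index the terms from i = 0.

Check ratios: 12 / 3 = 4.0
Common ratio r = 4.
First term a = 3.
Formula: S_i = 3 * 4^i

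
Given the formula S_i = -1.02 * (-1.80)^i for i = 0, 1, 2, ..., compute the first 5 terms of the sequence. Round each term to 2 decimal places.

This is a geometric sequence.
i=0: S_0 = -1.02 * (-1.8)^0 = -1.02
i=1: S_1 = -1.02 * (-1.8)^1 ≈ 1.84
i=2: S_2 = -1.02 * (-1.8)^2 ≈ -3.3
i=3: S_3 = -1.02 * (-1.8)^3 ≈ 5.95
i=4: S_4 = -1.02 * (-1.8)^4 ≈ -10.71
The first 5 terms are: [-1.02, 1.84, -3.3, 5.95, -10.71]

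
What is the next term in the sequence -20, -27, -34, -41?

Differences: -27 - -20 = -7
This is an arithmetic sequence with common difference d = -7.
Next term = -41 + -7 = -48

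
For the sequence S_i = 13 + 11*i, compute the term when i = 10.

S_10 = 13 + 11*10 = 13 + 110 = 123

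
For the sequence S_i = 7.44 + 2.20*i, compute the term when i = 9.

S_9 = 7.44 + 2.2*9 = 7.44 + 19.8 = 27.24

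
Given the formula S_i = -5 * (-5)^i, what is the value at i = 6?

S_6 = -5 * (-5)^6 = -5 * 15625 = -78125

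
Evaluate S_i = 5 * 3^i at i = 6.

S_6 = 5 * 3^6 = 5 * 729 = 3645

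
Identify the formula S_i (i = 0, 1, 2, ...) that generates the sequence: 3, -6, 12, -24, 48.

Check ratios: -6 / 3 = -2.0
Common ratio r = -2.
First term a = 3.
Formula: S_i = 3 * (-2)^i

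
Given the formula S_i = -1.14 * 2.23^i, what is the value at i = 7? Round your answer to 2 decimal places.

S_7 = -1.14 * 2.23^7 ≈ -1.14 * 274.242 ≈ -312.64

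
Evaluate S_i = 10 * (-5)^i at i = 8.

S_8 = 10 * (-5)^8 = 10 * 390625 = 3906250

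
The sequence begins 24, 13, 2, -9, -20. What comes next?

Differences: 13 - 24 = -11
This is an arithmetic sequence with common difference d = -11.
Next term = -20 + -11 = -31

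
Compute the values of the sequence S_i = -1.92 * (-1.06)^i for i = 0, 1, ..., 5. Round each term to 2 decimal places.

This is a geometric sequence.
i=0: S_0 = -1.92 * (-1.06)^0 = -1.92
i=1: S_1 = -1.92 * (-1.06)^1 ≈ 2.04
i=2: S_2 = -1.92 * (-1.06)^2 ≈ -2.16
i=3: S_3 = -1.92 * (-1.06)^3 ≈ 2.29
i=4: S_4 = -1.92 * (-1.06)^4 ≈ -2.42
i=5: S_5 = -1.92 * (-1.06)^5 ≈ 2.57
The first 6 terms are: [-1.92, 2.04, -2.16, 2.29, -2.42, 2.57]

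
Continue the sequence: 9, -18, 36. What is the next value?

Ratios: -18 / 9 = -2.0
This is a geometric sequence with common ratio r = -2.
Next term = 36 * -2 = -72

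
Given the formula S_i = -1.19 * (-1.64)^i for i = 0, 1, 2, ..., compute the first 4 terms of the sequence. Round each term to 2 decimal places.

This is a geometric sequence.
i=0: S_0 = -1.19 * (-1.64)^0 = -1.19
i=1: S_1 = -1.19 * (-1.64)^1 ≈ 1.95
i=2: S_2 = -1.19 * (-1.64)^2 ≈ -3.2
i=3: S_3 = -1.19 * (-1.64)^3 ≈ 5.25
The first 4 terms are: [-1.19, 1.95, -3.2, 5.25]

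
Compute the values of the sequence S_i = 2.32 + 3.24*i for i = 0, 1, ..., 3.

This is an arithmetic sequence.
i=0: S_0 = 2.32 + 3.24*0 = 2.32
i=1: S_1 = 2.32 + 3.24*1 = 5.56
i=2: S_2 = 2.32 + 3.24*2 = 8.8
i=3: S_3 = 2.32 + 3.24*3 = 12.04
The first 4 terms are: [2.32, 5.56, 8.8, 12.04]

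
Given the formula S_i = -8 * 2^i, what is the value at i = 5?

S_5 = -8 * 2^5 = -8 * 32 = -256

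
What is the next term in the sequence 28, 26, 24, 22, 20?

Differences: 26 - 28 = -2
This is an arithmetic sequence with common difference d = -2.
Next term = 20 + -2 = 18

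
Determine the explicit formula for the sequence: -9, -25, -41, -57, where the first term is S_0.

Check differences: -25 - -9 = -16
-41 - -25 = -16
Common difference d = -16.
First term a = -9.
Formula: S_i = -9 - 16*i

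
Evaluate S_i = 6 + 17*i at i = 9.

S_9 = 6 + 17*9 = 6 + 153 = 159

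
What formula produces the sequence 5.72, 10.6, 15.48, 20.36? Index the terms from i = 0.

Check differences: 10.6 - 5.72 = 4.88
15.48 - 10.6 = 4.88
Common difference d = 4.88.
First term a = 5.72.
Formula: S_i = 5.72 + 4.88*i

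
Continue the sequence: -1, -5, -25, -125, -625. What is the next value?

Ratios: -5 / -1 = 5.0
This is a geometric sequence with common ratio r = 5.
Next term = -625 * 5 = -3125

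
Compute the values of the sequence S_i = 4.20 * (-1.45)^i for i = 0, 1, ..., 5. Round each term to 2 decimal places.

This is a geometric sequence.
i=0: S_0 = 4.2 * (-1.45)^0 = 4.2
i=1: S_1 = 4.2 * (-1.45)^1 = -6.09
i=2: S_2 = 4.2 * (-1.45)^2 ≈ 8.83
i=3: S_3 = 4.2 * (-1.45)^3 ≈ -12.8
i=4: S_4 = 4.2 * (-1.45)^4 ≈ 18.57
i=5: S_5 = 4.2 * (-1.45)^5 ≈ -26.92
The first 6 terms are: [4.2, -6.09, 8.83, -12.8, 18.57, -26.92]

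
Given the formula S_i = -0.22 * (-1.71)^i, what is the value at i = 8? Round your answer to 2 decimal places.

S_8 = -0.22 * (-1.71)^8 ≈ -0.22 * 73.1087 ≈ -16.08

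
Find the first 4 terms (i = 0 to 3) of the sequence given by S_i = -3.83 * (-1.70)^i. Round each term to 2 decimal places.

This is a geometric sequence.
i=0: S_0 = -3.83 * (-1.7)^0 = -3.83
i=1: S_1 = -3.83 * (-1.7)^1 ≈ 6.51
i=2: S_2 = -3.83 * (-1.7)^2 ≈ -11.07
i=3: S_3 = -3.83 * (-1.7)^3 ≈ 18.82
The first 4 terms are: [-3.83, 6.51, -11.07, 18.82]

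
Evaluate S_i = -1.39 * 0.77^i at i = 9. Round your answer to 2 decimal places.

S_9 = -1.39 * 0.77^9 ≈ -1.39 * 0.0952 ≈ -0.13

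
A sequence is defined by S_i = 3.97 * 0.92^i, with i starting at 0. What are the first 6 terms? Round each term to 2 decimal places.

This is a geometric sequence.
i=0: S_0 = 3.97 * 0.92^0 = 3.97
i=1: S_1 = 3.97 * 0.92^1 ≈ 3.65
i=2: S_2 = 3.97 * 0.92^2 ≈ 3.36
i=3: S_3 = 3.97 * 0.92^3 ≈ 3.09
i=4: S_4 = 3.97 * 0.92^4 ≈ 2.84
i=5: S_5 = 3.97 * 0.92^5 ≈ 2.62
The first 6 terms are: [3.97, 3.65, 3.36, 3.09, 2.84, 2.62]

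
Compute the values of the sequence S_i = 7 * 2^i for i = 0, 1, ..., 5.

This is a geometric sequence.
i=0: S_0 = 7 * 2^0 = 7
i=1: S_1 = 7 * 2^1 = 14
i=2: S_2 = 7 * 2^2 = 28
i=3: S_3 = 7 * 2^3 = 56
i=4: S_4 = 7 * 2^4 = 112
i=5: S_5 = 7 * 2^5 = 224
The first 6 terms are: [7, 14, 28, 56, 112, 224]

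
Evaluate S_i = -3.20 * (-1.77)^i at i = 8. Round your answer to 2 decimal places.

S_8 = -3.2 * (-1.77)^8 ≈ -3.2 * 96.3355 ≈ -308.27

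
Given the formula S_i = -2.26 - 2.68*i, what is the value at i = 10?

S_10 = -2.26 + -2.68*10 = -2.26 + -26.8 = -29.06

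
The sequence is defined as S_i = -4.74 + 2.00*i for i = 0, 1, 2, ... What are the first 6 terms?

This is an arithmetic sequence.
i=0: S_0 = -4.74 + 2.0*0 = -4.74
i=1: S_1 = -4.74 + 2.0*1 = -2.74
i=2: S_2 = -4.74 + 2.0*2 = -0.74
i=3: S_3 = -4.74 + 2.0*3 = 1.26
i=4: S_4 = -4.74 + 2.0*4 = 3.26
i=5: S_5 = -4.74 + 2.0*5 = 5.26
The first 6 terms are: [-4.74, -2.74, -0.74, 1.26, 3.26, 5.26]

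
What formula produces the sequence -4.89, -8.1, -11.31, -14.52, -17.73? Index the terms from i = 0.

Check differences: -8.1 - -4.89 = -3.21
-11.31 - -8.1 = -3.21
Common difference d = -3.21.
First term a = -4.89.
Formula: S_i = -4.89 - 3.21*i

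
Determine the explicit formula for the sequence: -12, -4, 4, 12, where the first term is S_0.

Check differences: -4 - -12 = 8
4 - -4 = 8
Common difference d = 8.
First term a = -12.
Formula: S_i = -12 + 8*i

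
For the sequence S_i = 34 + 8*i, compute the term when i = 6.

S_6 = 34 + 8*6 = 34 + 48 = 82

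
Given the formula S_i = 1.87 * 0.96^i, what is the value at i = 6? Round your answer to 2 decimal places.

S_6 = 1.87 * 0.96^6 ≈ 1.87 * 0.7828 ≈ 1.46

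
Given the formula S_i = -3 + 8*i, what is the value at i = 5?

S_5 = -3 + 8*5 = -3 + 40 = 37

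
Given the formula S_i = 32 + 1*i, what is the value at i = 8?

S_8 = 32 + 1*8 = 32 + 8 = 40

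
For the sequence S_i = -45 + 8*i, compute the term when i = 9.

S_9 = -45 + 8*9 = -45 + 72 = 27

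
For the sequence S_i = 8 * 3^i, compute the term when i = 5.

S_5 = 8 * 3^5 = 8 * 243 = 1944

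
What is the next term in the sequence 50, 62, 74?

Differences: 62 - 50 = 12
This is an arithmetic sequence with common difference d = 12.
Next term = 74 + 12 = 86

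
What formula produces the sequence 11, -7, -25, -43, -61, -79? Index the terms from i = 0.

Check differences: -7 - 11 = -18
-25 - -7 = -18
Common difference d = -18.
First term a = 11.
Formula: S_i = 11 - 18*i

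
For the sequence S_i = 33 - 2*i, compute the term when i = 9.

S_9 = 33 + -2*9 = 33 + -18 = 15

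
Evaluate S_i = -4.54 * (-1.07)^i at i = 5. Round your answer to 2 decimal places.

S_5 = -4.54 * (-1.07)^5 ≈ -4.54 * -1.4026 ≈ 6.37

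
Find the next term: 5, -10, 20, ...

Ratios: -10 / 5 = -2.0
This is a geometric sequence with common ratio r = -2.
Next term = 20 * -2 = -40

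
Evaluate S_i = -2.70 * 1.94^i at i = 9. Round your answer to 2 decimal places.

S_9 = -2.7 * 1.94^9 ≈ -2.7 * 389.2383 ≈ -1050.94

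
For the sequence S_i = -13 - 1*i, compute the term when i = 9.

S_9 = -13 + -1*9 = -13 + -9 = -22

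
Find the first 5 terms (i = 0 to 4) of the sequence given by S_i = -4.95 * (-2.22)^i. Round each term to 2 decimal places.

This is a geometric sequence.
i=0: S_0 = -4.95 * (-2.22)^0 = -4.95
i=1: S_1 = -4.95 * (-2.22)^1 ≈ 10.99
i=2: S_2 = -4.95 * (-2.22)^2 ≈ -24.4
i=3: S_3 = -4.95 * (-2.22)^3 ≈ 54.16
i=4: S_4 = -4.95 * (-2.22)^4 ≈ -120.23
The first 5 terms are: [-4.95, 10.99, -24.4, 54.16, -120.23]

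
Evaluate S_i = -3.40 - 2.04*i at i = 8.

S_8 = -3.4 + -2.04*8 = -3.4 + -16.32 = -19.72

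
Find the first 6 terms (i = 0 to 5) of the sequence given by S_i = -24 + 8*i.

This is an arithmetic sequence.
i=0: S_0 = -24 + 8*0 = -24
i=1: S_1 = -24 + 8*1 = -16
i=2: S_2 = -24 + 8*2 = -8
i=3: S_3 = -24 + 8*3 = 0
i=4: S_4 = -24 + 8*4 = 8
i=5: S_5 = -24 + 8*5 = 16
The first 6 terms are: [-24, -16, -8, 0, 8, 16]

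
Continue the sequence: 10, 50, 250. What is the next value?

Ratios: 50 / 10 = 5.0
This is a geometric sequence with common ratio r = 5.
Next term = 250 * 5 = 1250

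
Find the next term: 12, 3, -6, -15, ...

Differences: 3 - 12 = -9
This is an arithmetic sequence with common difference d = -9.
Next term = -15 + -9 = -24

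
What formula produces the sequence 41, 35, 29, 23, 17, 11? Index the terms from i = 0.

Check differences: 35 - 41 = -6
29 - 35 = -6
Common difference d = -6.
First term a = 41.
Formula: S_i = 41 - 6*i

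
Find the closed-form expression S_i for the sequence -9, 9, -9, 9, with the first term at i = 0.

Check ratios: 9 / -9 = -1.0
Common ratio r = -1.
First term a = -9.
Formula: S_i = -9 * (-1)^i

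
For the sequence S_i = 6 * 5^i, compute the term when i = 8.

S_8 = 6 * 5^8 = 6 * 390625 = 2343750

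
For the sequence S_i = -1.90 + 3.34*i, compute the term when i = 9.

S_9 = -1.9 + 3.34*9 = -1.9 + 30.06 = 28.16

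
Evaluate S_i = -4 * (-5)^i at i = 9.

S_9 = -4 * (-5)^9 = -4 * -1953125 = 7812500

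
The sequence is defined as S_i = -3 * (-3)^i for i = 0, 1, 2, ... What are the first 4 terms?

This is a geometric sequence.
i=0: S_0 = -3 * (-3)^0 = -3
i=1: S_1 = -3 * (-3)^1 = 9
i=2: S_2 = -3 * (-3)^2 = -27
i=3: S_3 = -3 * (-3)^3 = 81
The first 4 terms are: [-3, 9, -27, 81]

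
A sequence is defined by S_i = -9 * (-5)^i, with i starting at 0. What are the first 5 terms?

This is a geometric sequence.
i=0: S_0 = -9 * (-5)^0 = -9
i=1: S_1 = -9 * (-5)^1 = 45
i=2: S_2 = -9 * (-5)^2 = -225
i=3: S_3 = -9 * (-5)^3 = 1125
i=4: S_4 = -9 * (-5)^4 = -5625
The first 5 terms are: [-9, 45, -225, 1125, -5625]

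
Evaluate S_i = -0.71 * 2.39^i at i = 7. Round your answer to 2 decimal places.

S_7 = -0.71 * 2.39^7 ≈ -0.71 * 445.436 ≈ -316.26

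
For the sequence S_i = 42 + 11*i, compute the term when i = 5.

S_5 = 42 + 11*5 = 42 + 55 = 97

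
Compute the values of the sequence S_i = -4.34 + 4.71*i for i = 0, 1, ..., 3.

This is an arithmetic sequence.
i=0: S_0 = -4.34 + 4.71*0 = -4.34
i=1: S_1 = -4.34 + 4.71*1 = 0.37
i=2: S_2 = -4.34 + 4.71*2 = 5.08
i=3: S_3 = -4.34 + 4.71*3 = 9.79
The first 4 terms are: [-4.34, 0.37, 5.08, 9.79]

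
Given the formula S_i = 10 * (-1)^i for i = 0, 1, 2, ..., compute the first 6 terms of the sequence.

This is a geometric sequence.
i=0: S_0 = 10 * (-1)^0 = 10
i=1: S_1 = 10 * (-1)^1 = -10
i=2: S_2 = 10 * (-1)^2 = 10
i=3: S_3 = 10 * (-1)^3 = -10
i=4: S_4 = 10 * (-1)^4 = 10
i=5: S_5 = 10 * (-1)^5 = -10
The first 6 terms are: [10, -10, 10, -10, 10, -10]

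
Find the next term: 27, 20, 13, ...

Differences: 20 - 27 = -7
This is an arithmetic sequence with common difference d = -7.
Next term = 13 + -7 = 6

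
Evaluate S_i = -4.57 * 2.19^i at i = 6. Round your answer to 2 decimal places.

S_6 = -4.57 * 2.19^6 ≈ -4.57 * 110.3227 ≈ -504.17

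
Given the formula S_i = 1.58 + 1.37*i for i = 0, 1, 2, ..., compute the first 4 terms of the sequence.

This is an arithmetic sequence.
i=0: S_0 = 1.58 + 1.37*0 = 1.58
i=1: S_1 = 1.58 + 1.37*1 = 2.95
i=2: S_2 = 1.58 + 1.37*2 = 4.32
i=3: S_3 = 1.58 + 1.37*3 = 5.69
The first 4 terms are: [1.58, 2.95, 4.32, 5.69]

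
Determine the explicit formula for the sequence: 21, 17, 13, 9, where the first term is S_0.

Check differences: 17 - 21 = -4
13 - 17 = -4
Common difference d = -4.
First term a = 21.
Formula: S_i = 21 - 4*i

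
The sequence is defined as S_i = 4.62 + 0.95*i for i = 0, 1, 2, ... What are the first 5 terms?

This is an arithmetic sequence.
i=0: S_0 = 4.62 + 0.95*0 = 4.62
i=1: S_1 = 4.62 + 0.95*1 = 5.57
i=2: S_2 = 4.62 + 0.95*2 = 6.52
i=3: S_3 = 4.62 + 0.95*3 = 7.47
i=4: S_4 = 4.62 + 0.95*4 = 8.42
The first 5 terms are: [4.62, 5.57, 6.52, 7.47, 8.42]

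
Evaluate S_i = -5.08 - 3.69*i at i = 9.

S_9 = -5.08 + -3.69*9 = -5.08 + -33.21 = -38.29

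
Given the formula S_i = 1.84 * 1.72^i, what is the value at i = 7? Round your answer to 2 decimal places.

S_7 = 1.84 * 1.72^7 ≈ 1.84 * 44.5348 ≈ 81.94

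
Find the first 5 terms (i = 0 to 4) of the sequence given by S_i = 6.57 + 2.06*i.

This is an arithmetic sequence.
i=0: S_0 = 6.57 + 2.06*0 = 6.57
i=1: S_1 = 6.57 + 2.06*1 = 8.63
i=2: S_2 = 6.57 + 2.06*2 = 10.69
i=3: S_3 = 6.57 + 2.06*3 = 12.75
i=4: S_4 = 6.57 + 2.06*4 = 14.81
The first 5 terms are: [6.57, 8.63, 10.69, 12.75, 14.81]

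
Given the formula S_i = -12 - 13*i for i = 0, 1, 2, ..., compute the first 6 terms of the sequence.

This is an arithmetic sequence.
i=0: S_0 = -12 + -13*0 = -12
i=1: S_1 = -12 + -13*1 = -25
i=2: S_2 = -12 + -13*2 = -38
i=3: S_3 = -12 + -13*3 = -51
i=4: S_4 = -12 + -13*4 = -64
i=5: S_5 = -12 + -13*5 = -77
The first 6 terms are: [-12, -25, -38, -51, -64, -77]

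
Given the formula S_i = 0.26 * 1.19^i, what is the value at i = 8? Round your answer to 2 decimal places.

S_8 = 0.26 * 1.19^8 ≈ 0.26 * 4.0214 ≈ 1.05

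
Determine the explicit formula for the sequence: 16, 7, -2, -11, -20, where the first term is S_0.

Check differences: 7 - 16 = -9
-2 - 7 = -9
Common difference d = -9.
First term a = 16.
Formula: S_i = 16 - 9*i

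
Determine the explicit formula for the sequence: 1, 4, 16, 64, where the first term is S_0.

Check ratios: 4 / 1 = 4.0
Common ratio r = 4.
First term a = 1.
Formula: S_i = 1 * 4^i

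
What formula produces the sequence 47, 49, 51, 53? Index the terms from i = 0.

Check differences: 49 - 47 = 2
51 - 49 = 2
Common difference d = 2.
First term a = 47.
Formula: S_i = 47 + 2*i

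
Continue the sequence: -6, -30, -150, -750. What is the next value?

Ratios: -30 / -6 = 5.0
This is a geometric sequence with common ratio r = 5.
Next term = -750 * 5 = -3750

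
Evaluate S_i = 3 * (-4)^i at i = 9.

S_9 = 3 * (-4)^9 = 3 * -262144 = -786432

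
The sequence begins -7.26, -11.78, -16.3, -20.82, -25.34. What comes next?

Differences: -11.78 - -7.26 = -4.52
This is an arithmetic sequence with common difference d = -4.52.
Next term = -25.34 + -4.52 = -29.86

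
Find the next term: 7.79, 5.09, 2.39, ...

Differences: 5.09 - 7.79 = -2.7
This is an arithmetic sequence with common difference d = -2.7.
Next term = 2.39 + -2.7 = -0.31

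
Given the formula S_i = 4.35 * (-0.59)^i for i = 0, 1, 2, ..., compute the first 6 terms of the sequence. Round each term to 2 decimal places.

This is a geometric sequence.
i=0: S_0 = 4.35 * (-0.59)^0 = 4.35
i=1: S_1 = 4.35 * (-0.59)^1 ≈ -2.57
i=2: S_2 = 4.35 * (-0.59)^2 ≈ 1.51
i=3: S_3 = 4.35 * (-0.59)^3 ≈ -0.89
i=4: S_4 = 4.35 * (-0.59)^4 ≈ 0.53
i=5: S_5 = 4.35 * (-0.59)^5 ≈ -0.31
The first 6 terms are: [4.35, -2.57, 1.51, -0.89, 0.53, -0.31]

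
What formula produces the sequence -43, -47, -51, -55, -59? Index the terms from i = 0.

Check differences: -47 - -43 = -4
-51 - -47 = -4
Common difference d = -4.
First term a = -43.
Formula: S_i = -43 - 4*i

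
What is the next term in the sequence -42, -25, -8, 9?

Differences: -25 - -42 = 17
This is an arithmetic sequence with common difference d = 17.
Next term = 9 + 17 = 26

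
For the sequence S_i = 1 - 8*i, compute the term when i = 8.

S_8 = 1 + -8*8 = 1 + -64 = -63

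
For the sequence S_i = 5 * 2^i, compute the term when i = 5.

S_5 = 5 * 2^5 = 5 * 32 = 160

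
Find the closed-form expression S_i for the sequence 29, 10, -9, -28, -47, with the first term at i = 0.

Check differences: 10 - 29 = -19
-9 - 10 = -19
Common difference d = -19.
First term a = 29.
Formula: S_i = 29 - 19*i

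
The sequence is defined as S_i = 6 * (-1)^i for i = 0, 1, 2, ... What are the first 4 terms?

This is a geometric sequence.
i=0: S_0 = 6 * (-1)^0 = 6
i=1: S_1 = 6 * (-1)^1 = -6
i=2: S_2 = 6 * (-1)^2 = 6
i=3: S_3 = 6 * (-1)^3 = -6
The first 4 terms are: [6, -6, 6, -6]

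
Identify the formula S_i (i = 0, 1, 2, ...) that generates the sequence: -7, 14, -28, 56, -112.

Check ratios: 14 / -7 = -2.0
Common ratio r = -2.
First term a = -7.
Formula: S_i = -7 * (-2)^i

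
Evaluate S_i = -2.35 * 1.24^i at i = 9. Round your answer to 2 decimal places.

S_9 = -2.35 * 1.24^9 ≈ -2.35 * 6.931 ≈ -16.29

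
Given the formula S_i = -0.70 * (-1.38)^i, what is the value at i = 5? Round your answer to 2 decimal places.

S_5 = -0.7 * (-1.38)^5 ≈ -0.7 * -5.0049 ≈ 3.5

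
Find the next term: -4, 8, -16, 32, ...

Ratios: 8 / -4 = -2.0
This is a geometric sequence with common ratio r = -2.
Next term = 32 * -2 = -64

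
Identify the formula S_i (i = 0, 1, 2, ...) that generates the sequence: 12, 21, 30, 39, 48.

Check differences: 21 - 12 = 9
30 - 21 = 9
Common difference d = 9.
First term a = 12.
Formula: S_i = 12 + 9*i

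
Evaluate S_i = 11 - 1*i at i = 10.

S_10 = 11 + -1*10 = 11 + -10 = 1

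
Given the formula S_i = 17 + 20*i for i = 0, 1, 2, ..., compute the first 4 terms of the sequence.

This is an arithmetic sequence.
i=0: S_0 = 17 + 20*0 = 17
i=1: S_1 = 17 + 20*1 = 37
i=2: S_2 = 17 + 20*2 = 57
i=3: S_3 = 17 + 20*3 = 77
The first 4 terms are: [17, 37, 57, 77]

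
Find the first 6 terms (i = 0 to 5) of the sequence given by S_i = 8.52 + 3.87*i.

This is an arithmetic sequence.
i=0: S_0 = 8.52 + 3.87*0 = 8.52
i=1: S_1 = 8.52 + 3.87*1 = 12.39
i=2: S_2 = 8.52 + 3.87*2 = 16.26
i=3: S_3 = 8.52 + 3.87*3 = 20.13
i=4: S_4 = 8.52 + 3.87*4 = 24.0
i=5: S_5 = 8.52 + 3.87*5 = 27.87
The first 6 terms are: [8.52, 12.39, 16.26, 20.13, 24.0, 27.87]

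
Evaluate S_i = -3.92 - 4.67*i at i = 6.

S_6 = -3.92 + -4.67*6 = -3.92 + -28.02 = -31.94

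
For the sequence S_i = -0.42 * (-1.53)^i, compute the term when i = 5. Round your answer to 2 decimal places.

S_5 = -0.42 * (-1.53)^5 ≈ -0.42 * -8.3841 ≈ 3.52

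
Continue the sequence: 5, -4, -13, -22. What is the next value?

Differences: -4 - 5 = -9
This is an arithmetic sequence with common difference d = -9.
Next term = -22 + -9 = -31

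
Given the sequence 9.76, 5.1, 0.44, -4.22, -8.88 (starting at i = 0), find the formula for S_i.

Check differences: 5.1 - 9.76 = -4.66
0.44 - 5.1 = -4.66
Common difference d = -4.66.
First term a = 9.76.
Formula: S_i = 9.76 - 4.66*i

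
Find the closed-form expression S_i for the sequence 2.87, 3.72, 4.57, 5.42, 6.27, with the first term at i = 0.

Check differences: 3.72 - 2.87 = 0.85
4.57 - 3.72 = 0.85
Common difference d = 0.85.
First term a = 2.87.
Formula: S_i = 2.87 + 0.85*i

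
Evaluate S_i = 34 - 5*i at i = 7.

S_7 = 34 + -5*7 = 34 + -35 = -1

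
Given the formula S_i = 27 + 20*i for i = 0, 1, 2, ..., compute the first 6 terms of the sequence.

This is an arithmetic sequence.
i=0: S_0 = 27 + 20*0 = 27
i=1: S_1 = 27 + 20*1 = 47
i=2: S_2 = 27 + 20*2 = 67
i=3: S_3 = 27 + 20*3 = 87
i=4: S_4 = 27 + 20*4 = 107
i=5: S_5 = 27 + 20*5 = 127
The first 6 terms are: [27, 47, 67, 87, 107, 127]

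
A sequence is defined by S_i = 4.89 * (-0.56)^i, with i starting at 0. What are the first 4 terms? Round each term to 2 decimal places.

This is a geometric sequence.
i=0: S_0 = 4.89 * (-0.56)^0 = 4.89
i=1: S_1 = 4.89 * (-0.56)^1 ≈ -2.74
i=2: S_2 = 4.89 * (-0.56)^2 ≈ 1.53
i=3: S_3 = 4.89 * (-0.56)^3 ≈ -0.86
The first 4 terms are: [4.89, -2.74, 1.53, -0.86]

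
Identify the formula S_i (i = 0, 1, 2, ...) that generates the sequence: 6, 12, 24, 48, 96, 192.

Check ratios: 12 / 6 = 2.0
Common ratio r = 2.
First term a = 6.
Formula: S_i = 6 * 2^i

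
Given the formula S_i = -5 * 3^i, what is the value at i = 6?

S_6 = -5 * 3^6 = -5 * 729 = -3645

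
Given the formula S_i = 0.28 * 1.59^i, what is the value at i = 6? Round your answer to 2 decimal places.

S_6 = 0.28 * 1.59^6 ≈ 0.28 * 16.1578 ≈ 4.52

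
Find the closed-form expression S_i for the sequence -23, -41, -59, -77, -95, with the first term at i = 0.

Check differences: -41 - -23 = -18
-59 - -41 = -18
Common difference d = -18.
First term a = -23.
Formula: S_i = -23 - 18*i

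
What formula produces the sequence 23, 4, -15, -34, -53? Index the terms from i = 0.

Check differences: 4 - 23 = -19
-15 - 4 = -19
Common difference d = -19.
First term a = 23.
Formula: S_i = 23 - 19*i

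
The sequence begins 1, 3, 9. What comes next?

Ratios: 3 / 1 = 3.0
This is a geometric sequence with common ratio r = 3.
Next term = 9 * 3 = 27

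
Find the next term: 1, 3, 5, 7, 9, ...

Differences: 3 - 1 = 2
This is an arithmetic sequence with common difference d = 2.
Next term = 9 + 2 = 11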